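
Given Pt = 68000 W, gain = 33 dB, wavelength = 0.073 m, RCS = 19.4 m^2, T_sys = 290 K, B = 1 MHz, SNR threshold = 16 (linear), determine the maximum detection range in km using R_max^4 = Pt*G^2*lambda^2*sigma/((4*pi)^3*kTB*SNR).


G_lin = 10^(33/10) = 1995.262315
R^4 = 68000 * 1995.262315^2 * 0.073^2 * 19.4 / ((4*pi)^3 * 1.38e-23 * 290 * 1000000.0 * 16)
R^4 = 2.20257e20 m^4
R_max = (2.20257e20)^(1/4) = 121823.9 m = 121.8 km

121.8 km


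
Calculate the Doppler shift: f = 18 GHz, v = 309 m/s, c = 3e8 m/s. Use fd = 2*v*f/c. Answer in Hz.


fd = 2 * 309 * 18000000000.0 / 3e8 = 37080.0 Hz

37080.0 Hz


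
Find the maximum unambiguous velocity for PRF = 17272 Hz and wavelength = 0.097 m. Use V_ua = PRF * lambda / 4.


V_ua = 17272 * 0.097 / 4 = 418.8 m/s

418.8 m/s


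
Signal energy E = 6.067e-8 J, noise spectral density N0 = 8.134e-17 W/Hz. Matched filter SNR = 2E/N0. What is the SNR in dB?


SNR_lin = 2 * 6.067e-8 / 8.134e-17 = 1.492e9
SNR_dB = 10*log10(1.492e9) = 91.7 dB

91.7 dB


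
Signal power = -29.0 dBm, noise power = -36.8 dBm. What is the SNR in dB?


SNR = -29.0 - (-36.8) = 7.8 dB

7.8 dB


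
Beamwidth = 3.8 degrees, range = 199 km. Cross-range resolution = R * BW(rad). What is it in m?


BW_rad = 0.066322512
CR = 199000 * 0.066322512 = 13198.2 m

13198.2 m


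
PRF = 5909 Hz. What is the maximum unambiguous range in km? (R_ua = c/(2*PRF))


R_ua = 3e8 / (2 * 5909) = 25385.0 m = 25.4 km

25.4 km


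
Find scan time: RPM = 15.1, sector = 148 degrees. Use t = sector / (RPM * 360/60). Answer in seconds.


t = 148 / (15.1 * 360) * 60 = 1.63 s

1.63 s


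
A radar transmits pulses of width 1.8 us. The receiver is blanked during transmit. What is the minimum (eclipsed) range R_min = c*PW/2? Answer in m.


R_min = 3e8 * 1.8e-6 / 2 = 270.0 m

270.0 m


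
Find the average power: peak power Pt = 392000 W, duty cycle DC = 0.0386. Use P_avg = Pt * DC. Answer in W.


P_avg = 392000 * 0.0386 = 15131.2 W

15131.2 W


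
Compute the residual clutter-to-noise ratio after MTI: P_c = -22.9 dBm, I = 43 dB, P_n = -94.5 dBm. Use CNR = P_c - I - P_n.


CNR = -22.9 - 43 - (-94.5) = 28.6 dB

28.6 dB


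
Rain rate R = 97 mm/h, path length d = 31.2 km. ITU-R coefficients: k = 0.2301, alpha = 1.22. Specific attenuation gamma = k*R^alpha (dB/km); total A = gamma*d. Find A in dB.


gamma = 0.2301 * 97^1.22 = 61.063 dB/km
A = 61.063 * 31.2 = 1905.17 dB

1905.17 dB


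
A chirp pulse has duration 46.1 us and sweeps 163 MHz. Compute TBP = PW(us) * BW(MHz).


TBP = 46.1 * 163 = 7514.3

7514.3


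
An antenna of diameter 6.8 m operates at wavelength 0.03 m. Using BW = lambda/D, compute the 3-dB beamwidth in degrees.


BW_rad = 0.03 / 6.8 = 0.004412
BW_deg = 0.25 degrees

0.25 degrees


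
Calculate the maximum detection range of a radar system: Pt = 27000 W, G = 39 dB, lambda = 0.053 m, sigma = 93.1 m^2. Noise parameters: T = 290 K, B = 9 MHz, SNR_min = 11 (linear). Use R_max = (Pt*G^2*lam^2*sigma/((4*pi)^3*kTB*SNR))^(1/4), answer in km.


G_lin = 10^(39/10) = 7943.282347
R^4 = 27000 * 7943.282347^2 * 0.053^2 * 93.1 / ((4*pi)^3 * 1.38e-23 * 290 * 9000000.0 * 11)
R^4 = 5.66661e20 m^4
R_max = (5.66661e20)^(1/4) = 154287.5 m = 154.3 km

154.3 km


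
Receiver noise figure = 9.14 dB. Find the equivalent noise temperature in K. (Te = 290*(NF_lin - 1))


NF_lin = 10^(9.14/10) = 8.203515
Te = 290 * (8.203515 - 1) = 2089.0 K

2089.0 K


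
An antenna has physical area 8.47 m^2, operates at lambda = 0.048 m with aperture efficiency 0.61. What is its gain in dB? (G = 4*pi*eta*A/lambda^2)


G_linear = 4*pi*0.61*8.47/0.048^2 = 28179.98
G_dB = 10*log10(28179.98) = 44.5 dB

44.5 dB


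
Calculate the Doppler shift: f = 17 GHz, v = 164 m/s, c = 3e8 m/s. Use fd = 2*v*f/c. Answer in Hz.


fd = 2 * 164 * 17000000000.0 / 3e8 = 18586.7 Hz

18586.7 Hz


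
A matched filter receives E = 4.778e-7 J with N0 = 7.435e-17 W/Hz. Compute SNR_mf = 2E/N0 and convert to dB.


SNR_lin = 2 * 4.778e-7 / 7.435e-17 = 1.285e10
SNR_dB = 10*log10(1.285e10) = 101.1 dB

101.1 dB


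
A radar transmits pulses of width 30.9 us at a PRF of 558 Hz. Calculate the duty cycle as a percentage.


DC = 30.9e-6 * 558 * 100 = 1.72%

1.72%


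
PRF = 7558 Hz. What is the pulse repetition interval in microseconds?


PRI = 1/7558 = 0.0001323101 s = 132.3 us

132.3 us


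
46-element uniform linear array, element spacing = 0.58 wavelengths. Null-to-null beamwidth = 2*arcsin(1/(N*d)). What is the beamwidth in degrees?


1/(N*d) = 1/(46*0.58) = 0.037481
BW = 2*arcsin(0.037481) = 4.3 degrees

4.3 degrees


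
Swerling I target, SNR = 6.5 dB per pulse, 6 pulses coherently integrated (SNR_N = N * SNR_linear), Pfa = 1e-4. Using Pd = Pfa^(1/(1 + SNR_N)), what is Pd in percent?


SNR_lin = 10^(6.5/10) = 4.46684
SNR_N = 6 * 4.46684 = 26.80104
1/(1 + SNR_N) = 1/27.80104 = 0.0359699
Pd = (1e-4)^0.0359699 = 0.71799
Pd = 71.8%

71.8%


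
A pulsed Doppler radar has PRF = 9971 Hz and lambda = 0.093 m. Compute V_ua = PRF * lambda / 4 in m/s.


V_ua = 9971 * 0.093 / 4 = 231.8 m/s

231.8 m/s


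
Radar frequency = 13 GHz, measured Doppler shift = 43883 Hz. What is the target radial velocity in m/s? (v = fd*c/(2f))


v = 43883 * 3e8 / (2 * 13000000000.0) = 506.3 m/s

506.3 m/s


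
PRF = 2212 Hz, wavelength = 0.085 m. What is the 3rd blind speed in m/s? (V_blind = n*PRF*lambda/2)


V_blind = 3 * 2212 * 0.085 / 2 = 282.0 m/s

282.0 m/s


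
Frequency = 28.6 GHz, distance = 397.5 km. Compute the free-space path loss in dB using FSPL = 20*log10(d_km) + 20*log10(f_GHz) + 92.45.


20*log10(397.5) = 51.99
20*log10(28.6) = 29.13
FSPL = 173.6 dB

173.6 dB


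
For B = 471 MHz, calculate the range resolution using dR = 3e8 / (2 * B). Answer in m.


dR = 3e8 / (2 * 471000000.0) = 0.32 m

0.32 m


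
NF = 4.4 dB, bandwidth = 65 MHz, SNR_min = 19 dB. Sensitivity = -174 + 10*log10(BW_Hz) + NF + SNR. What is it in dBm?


10*log10(65000000.0) = 78.13
S = -174 + 78.13 + 4.4 + 19 = -72.5 dBm

-72.5 dBm


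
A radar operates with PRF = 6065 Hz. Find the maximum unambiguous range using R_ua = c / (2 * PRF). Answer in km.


R_ua = 3e8 / (2 * 6065) = 24732.1 m = 24.7 km

24.7 km


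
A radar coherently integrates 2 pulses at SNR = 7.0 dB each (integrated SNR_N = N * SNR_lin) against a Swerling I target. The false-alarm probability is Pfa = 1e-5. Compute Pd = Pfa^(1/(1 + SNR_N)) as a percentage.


SNR_lin = 10^(7.0/10) = 5.01187
SNR_N = 2 * 5.01187 = 10.02374
1/(1 + SNR_N) = 1/11.02374 = 0.0907133
Pd = (1e-5)^0.0907133 = 0.35191
Pd = 35.2%

35.2%


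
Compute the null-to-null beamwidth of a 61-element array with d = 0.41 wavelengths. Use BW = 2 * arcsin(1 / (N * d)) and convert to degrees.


1/(N*d) = 1/(61*0.41) = 0.039984
BW = 2*arcsin(0.039984) = 4.6 degrees

4.6 degrees


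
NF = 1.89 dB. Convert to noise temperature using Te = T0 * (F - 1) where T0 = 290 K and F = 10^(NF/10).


NF_lin = 10^(1.89/10) = 1.545254
Te = 290 * (1.545254 - 1) = 158.1 K

158.1 K


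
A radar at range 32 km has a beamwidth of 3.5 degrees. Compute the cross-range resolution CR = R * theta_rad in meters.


BW_rad = 0.061086524
CR = 32000 * 0.061086524 = 1954.8 m

1954.8 m


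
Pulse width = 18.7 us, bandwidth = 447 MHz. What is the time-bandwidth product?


TBP = 18.7 * 447 = 8358.9

8358.9


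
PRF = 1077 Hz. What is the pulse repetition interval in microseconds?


PRI = 1/1077 = 0.0009285051 s = 928.5 us

928.5 us


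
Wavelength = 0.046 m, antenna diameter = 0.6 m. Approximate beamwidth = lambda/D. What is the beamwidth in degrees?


BW_rad = 0.046 / 0.6 = 0.076667
BW_deg = 4.39 degrees

4.39 degrees


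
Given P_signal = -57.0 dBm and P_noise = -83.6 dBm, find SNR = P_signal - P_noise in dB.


SNR = -57.0 - (-83.6) = 26.6 dB

26.6 dB


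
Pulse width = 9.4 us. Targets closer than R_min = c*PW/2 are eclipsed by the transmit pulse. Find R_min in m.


R_min = 3e8 * 9.4e-6 / 2 = 1410.0 m

1410.0 m


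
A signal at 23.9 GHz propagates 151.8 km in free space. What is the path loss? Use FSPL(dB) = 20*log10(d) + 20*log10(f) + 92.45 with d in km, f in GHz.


20*log10(151.8) = 43.63
20*log10(23.9) = 27.57
FSPL = 163.6 dB

163.6 dB


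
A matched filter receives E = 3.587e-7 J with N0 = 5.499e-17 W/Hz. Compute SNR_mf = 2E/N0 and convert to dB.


SNR_lin = 2 * 3.587e-7 / 5.499e-17 = 1.305e10
SNR_dB = 10*log10(1.305e10) = 101.2 dB

101.2 dB


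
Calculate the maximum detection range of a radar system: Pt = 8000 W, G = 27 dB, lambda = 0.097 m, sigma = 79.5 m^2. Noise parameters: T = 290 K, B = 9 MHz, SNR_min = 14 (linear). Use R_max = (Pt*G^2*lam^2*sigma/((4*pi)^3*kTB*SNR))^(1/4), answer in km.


G_lin = 10^(27/10) = 501.187234
R^4 = 8000 * 501.187234^2 * 0.097^2 * 79.5 / ((4*pi)^3 * 1.38e-23 * 290 * 9000000.0 * 14)
R^4 = 1.50218e18 m^4
R_max = (1.50218e18)^(1/4) = 35009.1 m = 35.0 km

35.0 km


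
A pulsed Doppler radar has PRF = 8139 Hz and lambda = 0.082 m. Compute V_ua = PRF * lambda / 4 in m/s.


V_ua = 8139 * 0.082 / 4 = 166.8 m/s

166.8 m/s


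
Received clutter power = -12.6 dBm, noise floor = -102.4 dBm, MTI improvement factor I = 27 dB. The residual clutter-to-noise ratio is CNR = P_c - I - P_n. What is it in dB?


CNR = -12.6 - 27 - (-102.4) = 62.8 dB

62.8 dB


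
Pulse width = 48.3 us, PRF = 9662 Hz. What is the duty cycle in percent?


DC = 48.3e-6 * 9662 * 100 = 46.67%

46.67%


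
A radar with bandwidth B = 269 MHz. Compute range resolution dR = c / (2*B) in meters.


dR = 3e8 / (2 * 269000000.0) = 0.56 m

0.56 m


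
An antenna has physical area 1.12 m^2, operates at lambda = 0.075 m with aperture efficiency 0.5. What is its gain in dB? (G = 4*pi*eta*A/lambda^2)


G_linear = 4*pi*0.5*1.12/0.075^2 = 1251.05
G_dB = 10*log10(1251.05) = 31.0 dB

31.0 dB


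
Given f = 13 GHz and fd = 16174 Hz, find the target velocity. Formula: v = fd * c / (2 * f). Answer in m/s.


v = 16174 * 3e8 / (2 * 13000000000.0) = 186.6 m/s

186.6 m/s


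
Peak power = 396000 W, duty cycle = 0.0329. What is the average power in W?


P_avg = 396000 * 0.0329 = 13028.4 W

13028.4 W


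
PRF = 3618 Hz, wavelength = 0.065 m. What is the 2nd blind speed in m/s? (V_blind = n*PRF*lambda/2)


V_blind = 2 * 3618 * 0.065 / 2 = 235.2 m/s

235.2 m/s


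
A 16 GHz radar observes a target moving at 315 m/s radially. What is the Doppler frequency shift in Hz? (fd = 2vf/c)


fd = 2 * 315 * 16000000000.0 / 3e8 = 33600.0 Hz

33600.0 Hz


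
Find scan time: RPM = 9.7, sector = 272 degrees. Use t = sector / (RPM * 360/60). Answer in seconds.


t = 272 / (9.7 * 360) * 60 = 4.67 s

4.67 s


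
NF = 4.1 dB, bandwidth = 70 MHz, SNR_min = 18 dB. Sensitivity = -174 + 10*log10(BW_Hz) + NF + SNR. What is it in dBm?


10*log10(70000000.0) = 78.45
S = -174 + 78.45 + 4.1 + 18 = -73.4 dBm

-73.4 dBm


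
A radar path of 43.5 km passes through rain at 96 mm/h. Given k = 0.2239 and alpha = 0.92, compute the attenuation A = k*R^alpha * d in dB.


gamma = 0.2239 * 96^0.92 = 14.919134 dB/km
A = 14.919134 * 43.5 = 648.98 dB

648.98 dB


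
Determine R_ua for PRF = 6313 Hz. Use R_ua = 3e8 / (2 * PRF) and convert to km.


R_ua = 3e8 / (2 * 6313) = 23760.5 m = 23.8 km

23.8 km


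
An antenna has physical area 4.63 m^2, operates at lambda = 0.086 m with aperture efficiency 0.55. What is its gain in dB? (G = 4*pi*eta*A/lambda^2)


G_linear = 4*pi*0.55*4.63/0.086^2 = 4326.7
G_dB = 10*log10(4326.7) = 36.4 dB

36.4 dB


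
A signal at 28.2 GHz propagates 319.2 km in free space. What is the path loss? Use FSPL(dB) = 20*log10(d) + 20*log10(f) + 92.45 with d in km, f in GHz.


20*log10(319.2) = 50.08
20*log10(28.2) = 29.0
FSPL = 171.5 dB

171.5 dB


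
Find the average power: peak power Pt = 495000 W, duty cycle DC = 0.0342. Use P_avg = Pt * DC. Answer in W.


P_avg = 495000 * 0.0342 = 16929.0 W

16929.0 W


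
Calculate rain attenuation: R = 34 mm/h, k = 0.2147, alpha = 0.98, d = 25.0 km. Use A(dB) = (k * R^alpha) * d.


gamma = 0.2147 * 34^0.98 = 6.802701 dB/km
A = 6.802701 * 25.0 = 170.07 dB

170.07 dB


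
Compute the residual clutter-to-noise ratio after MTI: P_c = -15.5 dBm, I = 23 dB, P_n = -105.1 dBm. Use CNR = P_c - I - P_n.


CNR = -15.5 - 23 - (-105.1) = 66.6 dB

66.6 dB


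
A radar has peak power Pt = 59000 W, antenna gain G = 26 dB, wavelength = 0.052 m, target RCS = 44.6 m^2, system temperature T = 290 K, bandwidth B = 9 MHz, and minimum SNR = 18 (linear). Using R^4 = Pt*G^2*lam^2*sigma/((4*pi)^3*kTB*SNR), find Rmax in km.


G_lin = 10^(26/10) = 398.107171
R^4 = 59000 * 398.107171^2 * 0.052^2 * 44.6 / ((4*pi)^3 * 1.38e-23 * 290 * 9000000.0 * 18)
R^4 = 8.7654e17 m^4
R_max = (8.7654e17)^(1/4) = 30598.0 m = 30.6 km

30.6 km


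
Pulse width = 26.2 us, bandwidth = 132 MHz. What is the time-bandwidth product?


TBP = 26.2 * 132 = 3458.4

3458.4


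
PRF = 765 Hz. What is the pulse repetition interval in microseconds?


PRI = 1/765 = 0.0013071895 s = 1307.2 us

1307.2 us


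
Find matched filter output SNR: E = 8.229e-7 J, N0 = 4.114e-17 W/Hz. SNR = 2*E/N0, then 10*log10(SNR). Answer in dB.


SNR_lin = 2 * 8.229e-7 / 4.114e-17 = 4.0e10
SNR_dB = 10*log10(4.0e10) = 106.0 dB

106.0 dB


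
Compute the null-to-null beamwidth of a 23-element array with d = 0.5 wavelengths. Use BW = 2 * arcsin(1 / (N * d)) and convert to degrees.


1/(N*d) = 1/(23*0.5) = 0.086957
BW = 2*arcsin(0.086957) = 10.0 degrees

10.0 degrees


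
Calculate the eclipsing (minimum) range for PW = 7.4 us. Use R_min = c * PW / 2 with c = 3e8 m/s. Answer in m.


R_min = 3e8 * 7.4e-6 / 2 = 1110.0 m

1110.0 m


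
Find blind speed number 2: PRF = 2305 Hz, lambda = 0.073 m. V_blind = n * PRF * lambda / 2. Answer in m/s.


V_blind = 2 * 2305 * 0.073 / 2 = 168.3 m/s

168.3 m/s


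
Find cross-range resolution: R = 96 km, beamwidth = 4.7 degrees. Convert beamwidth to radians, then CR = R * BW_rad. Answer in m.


BW_rad = 0.082030475
CR = 96000 * 0.082030475 = 7874.9 m

7874.9 m


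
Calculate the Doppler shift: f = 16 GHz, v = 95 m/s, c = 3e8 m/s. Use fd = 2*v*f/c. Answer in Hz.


fd = 2 * 95 * 16000000000.0 / 3e8 = 10133.3 Hz

10133.3 Hz


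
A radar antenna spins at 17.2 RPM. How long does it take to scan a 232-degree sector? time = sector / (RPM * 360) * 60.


t = 232 / (17.2 * 360) * 60 = 2.25 s

2.25 s


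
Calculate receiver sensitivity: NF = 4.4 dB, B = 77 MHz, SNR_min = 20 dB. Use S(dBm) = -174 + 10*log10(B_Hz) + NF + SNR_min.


10*log10(77000000.0) = 78.86
S = -174 + 78.86 + 4.4 + 20 = -70.7 dBm

-70.7 dBm


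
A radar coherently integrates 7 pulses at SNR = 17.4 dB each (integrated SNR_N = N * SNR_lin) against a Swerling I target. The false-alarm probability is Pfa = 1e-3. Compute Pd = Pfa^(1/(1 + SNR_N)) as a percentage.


SNR_lin = 10^(17.4/10) = 54.95409
SNR_N = 7 * 54.95409 = 384.67863
1/(1 + SNR_N) = 1/385.67863 = 0.0025928
Pd = (1e-3)^0.0025928 = 0.98225
Pd = 98.2%

98.2%


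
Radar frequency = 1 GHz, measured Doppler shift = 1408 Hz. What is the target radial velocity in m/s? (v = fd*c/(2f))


v = 1408 * 3e8 / (2 * 1000000000.0) = 211.2 m/s

211.2 m/s


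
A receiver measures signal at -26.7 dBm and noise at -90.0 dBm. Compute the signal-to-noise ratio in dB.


SNR = -26.7 - (-90.0) = 63.3 dB

63.3 dB


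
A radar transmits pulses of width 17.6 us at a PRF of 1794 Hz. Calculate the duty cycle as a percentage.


DC = 17.6e-6 * 1794 * 100 = 3.16%

3.16%


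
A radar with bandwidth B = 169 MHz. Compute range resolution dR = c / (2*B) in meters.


dR = 3e8 / (2 * 169000000.0) = 0.89 m

0.89 m


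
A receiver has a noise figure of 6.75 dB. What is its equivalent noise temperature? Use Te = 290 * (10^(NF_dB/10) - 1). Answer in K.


NF_lin = 10^(6.75/10) = 4.731513
Te = 290 * (4.731513 - 1) = 1082.1 K

1082.1 K


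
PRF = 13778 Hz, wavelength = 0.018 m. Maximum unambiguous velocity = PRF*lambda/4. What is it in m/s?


V_ua = 13778 * 0.018 / 4 = 62.0 m/s

62.0 m/s


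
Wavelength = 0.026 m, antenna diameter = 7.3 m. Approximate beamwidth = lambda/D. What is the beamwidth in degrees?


BW_rad = 0.026 / 7.3 = 0.003562
BW_deg = 0.2 degrees

0.2 degrees


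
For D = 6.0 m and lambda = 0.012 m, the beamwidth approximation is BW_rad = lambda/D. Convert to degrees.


BW_rad = 0.012 / 6.0 = 0.002
BW_deg = 0.11 degrees

0.11 degrees


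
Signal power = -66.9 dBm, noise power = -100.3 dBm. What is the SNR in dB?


SNR = -66.9 - (-100.3) = 33.4 dB

33.4 dB


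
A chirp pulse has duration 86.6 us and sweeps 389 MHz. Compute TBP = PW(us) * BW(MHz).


TBP = 86.6 * 389 = 33687.4

33687.4


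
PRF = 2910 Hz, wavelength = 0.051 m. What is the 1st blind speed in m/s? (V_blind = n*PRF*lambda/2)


V_blind = 1 * 2910 * 0.051 / 2 = 74.2 m/s

74.2 m/s


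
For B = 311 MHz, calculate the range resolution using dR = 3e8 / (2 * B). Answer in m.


dR = 3e8 / (2 * 311000000.0) = 0.48 m

0.48 m


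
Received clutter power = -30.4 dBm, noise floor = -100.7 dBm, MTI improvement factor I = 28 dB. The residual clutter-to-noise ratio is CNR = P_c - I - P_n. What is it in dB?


CNR = -30.4 - 28 - (-100.7) = 42.3 dB

42.3 dB


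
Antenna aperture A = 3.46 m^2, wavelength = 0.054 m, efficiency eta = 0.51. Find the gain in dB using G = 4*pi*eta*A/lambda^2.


G_linear = 4*pi*0.51*3.46/0.054^2 = 7604.46
G_dB = 10*log10(7604.46) = 38.8 dB

38.8 dB


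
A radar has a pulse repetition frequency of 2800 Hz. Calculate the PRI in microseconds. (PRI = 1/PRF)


PRI = 1/2800 = 0.0003571429 s = 357.1 us

357.1 us


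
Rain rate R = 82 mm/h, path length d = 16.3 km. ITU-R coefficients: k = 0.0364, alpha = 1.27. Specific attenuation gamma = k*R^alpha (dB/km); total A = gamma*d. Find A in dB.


gamma = 0.0364 * 82^1.27 = 9.809457 dB/km
A = 9.809457 * 16.3 = 159.89 dB

159.89 dB


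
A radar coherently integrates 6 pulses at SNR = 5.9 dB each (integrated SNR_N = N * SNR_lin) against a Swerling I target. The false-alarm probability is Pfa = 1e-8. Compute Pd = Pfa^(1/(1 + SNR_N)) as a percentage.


SNR_lin = 10^(5.9/10) = 3.89045
SNR_N = 6 * 3.89045 = 23.3427
1/(1 + SNR_N) = 1/24.3427 = 0.0410801
Pd = (1e-8)^0.0410801 = 0.4692
Pd = 46.9%

46.9%


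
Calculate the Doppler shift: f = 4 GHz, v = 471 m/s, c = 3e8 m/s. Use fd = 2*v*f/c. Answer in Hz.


fd = 2 * 471 * 4000000000.0 / 3e8 = 12560.0 Hz

12560.0 Hz


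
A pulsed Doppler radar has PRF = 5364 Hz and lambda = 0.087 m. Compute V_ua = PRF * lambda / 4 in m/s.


V_ua = 5364 * 0.087 / 4 = 116.7 m/s

116.7 m/s


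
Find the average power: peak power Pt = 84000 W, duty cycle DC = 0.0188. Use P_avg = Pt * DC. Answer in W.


P_avg = 84000 * 0.0188 = 1579.2 W

1579.2 W


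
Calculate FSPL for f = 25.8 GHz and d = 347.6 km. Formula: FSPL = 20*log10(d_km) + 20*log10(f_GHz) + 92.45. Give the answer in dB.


20*log10(347.6) = 50.82
20*log10(25.8) = 28.23
FSPL = 171.5 dB

171.5 dB


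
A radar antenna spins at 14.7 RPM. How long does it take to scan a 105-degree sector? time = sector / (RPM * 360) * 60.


t = 105 / (14.7 * 360) * 60 = 1.19 s

1.19 s


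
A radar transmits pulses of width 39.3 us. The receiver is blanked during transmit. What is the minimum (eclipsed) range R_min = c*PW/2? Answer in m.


R_min = 3e8 * 39.3e-6 / 2 = 5895.0 m

5895.0 m


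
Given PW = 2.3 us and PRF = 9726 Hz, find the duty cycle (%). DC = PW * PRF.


DC = 2.3e-6 * 9726 * 100 = 2.24%

2.24%


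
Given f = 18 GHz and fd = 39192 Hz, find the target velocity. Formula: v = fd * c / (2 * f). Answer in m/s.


v = 39192 * 3e8 / (2 * 18000000000.0) = 326.6 m/s

326.6 m/s


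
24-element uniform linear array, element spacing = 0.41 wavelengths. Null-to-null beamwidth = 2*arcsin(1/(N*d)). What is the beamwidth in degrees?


1/(N*d) = 1/(24*0.41) = 0.101626
BW = 2*arcsin(0.101626) = 11.7 degrees

11.7 degrees


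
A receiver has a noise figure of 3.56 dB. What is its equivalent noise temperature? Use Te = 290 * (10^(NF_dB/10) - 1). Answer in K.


NF_lin = 10^(3.56/10) = 2.269865
Te = 290 * (2.269865 - 1) = 368.3 K

368.3 K


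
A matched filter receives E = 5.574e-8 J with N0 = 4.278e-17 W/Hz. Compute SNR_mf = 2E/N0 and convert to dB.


SNR_lin = 2 * 5.574e-8 / 4.278e-17 = 2.606e9
SNR_dB = 10*log10(2.606e9) = 94.2 dB

94.2 dB


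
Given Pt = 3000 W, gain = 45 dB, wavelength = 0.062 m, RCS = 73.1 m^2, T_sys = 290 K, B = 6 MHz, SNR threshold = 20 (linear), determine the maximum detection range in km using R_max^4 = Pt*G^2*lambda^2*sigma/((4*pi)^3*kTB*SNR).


G_lin = 10^(45/10) = 31622.776602
R^4 = 3000 * 31622.776602^2 * 0.062^2 * 73.1 / ((4*pi)^3 * 1.38e-23 * 290 * 6000000.0 * 20)
R^4 = 8.84574e20 m^4
R_max = (8.84574e20)^(1/4) = 172458.1 m = 172.5 km

172.5 km


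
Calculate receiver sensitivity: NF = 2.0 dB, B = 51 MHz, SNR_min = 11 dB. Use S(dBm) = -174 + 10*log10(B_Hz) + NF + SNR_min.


10*log10(51000000.0) = 77.08
S = -174 + 77.08 + 2.0 + 11 = -83.9 dBm

-83.9 dBm


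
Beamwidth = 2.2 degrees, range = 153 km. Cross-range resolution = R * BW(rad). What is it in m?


BW_rad = 0.038397244
CR = 153000 * 0.038397244 = 5874.8 m

5874.8 m


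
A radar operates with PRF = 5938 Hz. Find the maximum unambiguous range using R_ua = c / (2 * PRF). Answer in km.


R_ua = 3e8 / (2 * 5938) = 25261.0 m = 25.3 km

25.3 km


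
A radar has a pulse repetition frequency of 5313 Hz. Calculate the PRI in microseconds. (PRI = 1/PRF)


PRI = 1/5313 = 0.0001882176 s = 188.2 us

188.2 us


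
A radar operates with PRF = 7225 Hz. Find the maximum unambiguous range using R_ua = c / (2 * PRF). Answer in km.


R_ua = 3e8 / (2 * 7225) = 20761.2 m = 20.8 km

20.8 km


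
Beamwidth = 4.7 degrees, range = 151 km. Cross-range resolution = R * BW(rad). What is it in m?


BW_rad = 0.082030475
CR = 151000 * 0.082030475 = 12386.6 m

12386.6 m


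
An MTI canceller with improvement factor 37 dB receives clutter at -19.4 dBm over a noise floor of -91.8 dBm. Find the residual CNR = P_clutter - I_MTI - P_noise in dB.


CNR = -19.4 - 37 - (-91.8) = 35.4 dB

35.4 dB


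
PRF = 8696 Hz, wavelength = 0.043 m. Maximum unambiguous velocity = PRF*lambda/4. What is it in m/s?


V_ua = 8696 * 0.043 / 4 = 93.5 m/s

93.5 m/s


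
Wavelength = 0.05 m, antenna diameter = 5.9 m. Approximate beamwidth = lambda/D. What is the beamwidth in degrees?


BW_rad = 0.05 / 5.9 = 0.008475
BW_deg = 0.49 degrees

0.49 degrees


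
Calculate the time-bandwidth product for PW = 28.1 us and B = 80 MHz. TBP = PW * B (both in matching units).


TBP = 28.1 * 80 = 2248.0

2248.0


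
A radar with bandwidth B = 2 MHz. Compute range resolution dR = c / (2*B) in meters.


dR = 3e8 / (2 * 2000000.0) = 75.0 m

75.0 m


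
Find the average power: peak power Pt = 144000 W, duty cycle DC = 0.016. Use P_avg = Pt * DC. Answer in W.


P_avg = 144000 * 0.016 = 2304.0 W

2304.0 W


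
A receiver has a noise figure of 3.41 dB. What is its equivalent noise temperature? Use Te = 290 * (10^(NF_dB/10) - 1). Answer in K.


NF_lin = 10^(3.41/10) = 2.192805
Te = 290 * (2.192805 - 1) = 345.9 K

345.9 K


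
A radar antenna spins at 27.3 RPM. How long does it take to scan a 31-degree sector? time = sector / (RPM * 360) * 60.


t = 31 / (27.3 * 360) * 60 = 0.19 s

0.19 s


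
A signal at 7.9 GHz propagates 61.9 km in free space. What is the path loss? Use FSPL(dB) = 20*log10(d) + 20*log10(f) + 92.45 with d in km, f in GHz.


20*log10(61.9) = 35.83
20*log10(7.9) = 17.95
FSPL = 146.2 dB

146.2 dB


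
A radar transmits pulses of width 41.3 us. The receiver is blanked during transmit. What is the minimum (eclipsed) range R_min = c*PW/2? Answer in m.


R_min = 3e8 * 41.3e-6 / 2 = 6195.0 m

6195.0 m


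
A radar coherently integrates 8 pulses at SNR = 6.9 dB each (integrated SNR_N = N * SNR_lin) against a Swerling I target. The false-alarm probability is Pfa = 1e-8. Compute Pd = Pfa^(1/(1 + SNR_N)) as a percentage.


SNR_lin = 10^(6.9/10) = 4.89779
SNR_N = 8 * 4.89779 = 39.18232
1/(1 + SNR_N) = 1/40.18232 = 0.0248866
Pd = (1e-8)^0.0248866 = 0.63228
Pd = 63.2%

63.2%


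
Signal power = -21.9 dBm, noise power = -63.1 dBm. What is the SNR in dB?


SNR = -21.9 - (-63.1) = 41.2 dB

41.2 dB


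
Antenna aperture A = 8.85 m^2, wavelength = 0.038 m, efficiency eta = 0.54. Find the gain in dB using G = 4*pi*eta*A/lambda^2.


G_linear = 4*pi*0.54*8.85/0.038^2 = 41589.12
G_dB = 10*log10(41589.12) = 46.2 dB

46.2 dB


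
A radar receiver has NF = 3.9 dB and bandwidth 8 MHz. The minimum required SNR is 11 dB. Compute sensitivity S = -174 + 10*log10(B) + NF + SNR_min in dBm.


10*log10(8000000.0) = 69.03
S = -174 + 69.03 + 3.9 + 11 = -90.1 dBm

-90.1 dBm


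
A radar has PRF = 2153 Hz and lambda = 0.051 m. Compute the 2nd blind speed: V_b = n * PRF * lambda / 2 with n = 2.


V_blind = 2 * 2153 * 0.051 / 2 = 109.8 m/s

109.8 m/s


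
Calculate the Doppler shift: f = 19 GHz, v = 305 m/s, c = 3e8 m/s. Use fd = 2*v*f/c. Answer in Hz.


fd = 2 * 305 * 19000000000.0 / 3e8 = 38633.3 Hz

38633.3 Hz


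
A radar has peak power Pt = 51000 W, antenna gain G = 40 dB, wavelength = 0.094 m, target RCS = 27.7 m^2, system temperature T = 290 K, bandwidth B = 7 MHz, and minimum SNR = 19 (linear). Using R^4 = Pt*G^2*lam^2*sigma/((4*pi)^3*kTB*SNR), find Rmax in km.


G_lin = 10^(40/10) = 10000.0
R^4 = 51000 * 10000.0^2 * 0.094^2 * 27.7 / ((4*pi)^3 * 1.38e-23 * 290 * 7000000.0 * 19)
R^4 = 1.18181e21 m^4
R_max = (1.18181e21)^(1/4) = 185411.6 m = 185.4 km

185.4 km


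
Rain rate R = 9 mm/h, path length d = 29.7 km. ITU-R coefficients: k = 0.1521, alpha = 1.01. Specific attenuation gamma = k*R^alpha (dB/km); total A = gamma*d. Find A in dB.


gamma = 0.1521 * 9^1.01 = 1.399311 dB/km
A = 1.399311 * 29.7 = 41.56 dB

41.56 dB


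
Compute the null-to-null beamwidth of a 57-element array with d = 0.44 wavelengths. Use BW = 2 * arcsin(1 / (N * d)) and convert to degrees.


1/(N*d) = 1/(57*0.44) = 0.039872
BW = 2*arcsin(0.039872) = 4.6 degrees

4.6 degrees


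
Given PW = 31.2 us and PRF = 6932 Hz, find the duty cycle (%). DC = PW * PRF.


DC = 31.2e-6 * 6932 * 100 = 21.63%

21.63%


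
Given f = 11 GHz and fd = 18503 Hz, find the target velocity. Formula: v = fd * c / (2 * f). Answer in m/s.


v = 18503 * 3e8 / (2 * 11000000000.0) = 252.3 m/s

252.3 m/s


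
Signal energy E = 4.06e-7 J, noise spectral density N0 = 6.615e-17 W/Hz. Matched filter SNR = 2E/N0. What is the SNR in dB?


SNR_lin = 2 * 4.06e-7 / 6.615e-17 = 1.228e10
SNR_dB = 10*log10(1.228e10) = 100.9 dB

100.9 dB


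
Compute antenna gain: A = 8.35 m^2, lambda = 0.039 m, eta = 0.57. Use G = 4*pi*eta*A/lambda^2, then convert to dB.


G_linear = 4*pi*0.57*8.35/0.039^2 = 39322.58
G_dB = 10*log10(39322.58) = 45.9 dB

45.9 dB


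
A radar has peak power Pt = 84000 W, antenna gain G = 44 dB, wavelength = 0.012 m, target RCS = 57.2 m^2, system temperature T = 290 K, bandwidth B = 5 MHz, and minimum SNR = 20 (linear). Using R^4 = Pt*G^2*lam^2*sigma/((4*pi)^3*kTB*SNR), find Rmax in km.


G_lin = 10^(44/10) = 25118.864315
R^4 = 84000 * 25118.864315^2 * 0.012^2 * 57.2 / ((4*pi)^3 * 1.38e-23 * 290 * 5000000.0 * 20)
R^4 = 5.49707e20 m^4
R_max = (5.49707e20)^(1/4) = 153120.3 m = 153.1 km

153.1 km


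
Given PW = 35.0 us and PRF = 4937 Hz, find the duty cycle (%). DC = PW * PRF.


DC = 35.0e-6 * 4937 * 100 = 17.28%

17.28%


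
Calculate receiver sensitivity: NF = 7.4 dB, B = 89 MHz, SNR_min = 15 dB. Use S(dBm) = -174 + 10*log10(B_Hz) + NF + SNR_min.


10*log10(89000000.0) = 79.49
S = -174 + 79.49 + 7.4 + 15 = -72.1 dBm

-72.1 dBm


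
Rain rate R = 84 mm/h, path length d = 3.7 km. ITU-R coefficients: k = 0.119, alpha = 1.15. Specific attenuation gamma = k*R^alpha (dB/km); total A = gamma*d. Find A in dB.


gamma = 0.119 * 84^1.15 = 19.429792 dB/km
A = 19.429792 * 3.7 = 71.89 dB

71.89 dB


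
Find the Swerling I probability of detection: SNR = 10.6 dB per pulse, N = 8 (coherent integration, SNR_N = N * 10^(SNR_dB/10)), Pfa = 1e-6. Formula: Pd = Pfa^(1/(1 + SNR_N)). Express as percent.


SNR_lin = 10^(10.6/10) = 11.48154
SNR_N = 8 * 11.48154 = 91.85232
1/(1 + SNR_N) = 1/92.85232 = 0.0107698
Pd = (1e-6)^0.0107698 = 0.86175
Pd = 86.2%

86.2%


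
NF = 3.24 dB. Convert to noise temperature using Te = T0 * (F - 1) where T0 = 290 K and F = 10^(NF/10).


NF_lin = 10^(3.24/10) = 2.108628
Te = 290 * (2.108628 - 1) = 321.5 K

321.5 K


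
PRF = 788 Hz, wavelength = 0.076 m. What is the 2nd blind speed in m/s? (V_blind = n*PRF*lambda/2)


V_blind = 2 * 788 * 0.076 / 2 = 59.9 m/s

59.9 m/s


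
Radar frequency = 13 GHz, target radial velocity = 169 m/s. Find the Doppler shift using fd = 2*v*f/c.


fd = 2 * 169 * 13000000000.0 / 3e8 = 14646.7 Hz

14646.7 Hz


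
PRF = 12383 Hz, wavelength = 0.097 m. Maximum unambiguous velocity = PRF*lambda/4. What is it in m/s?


V_ua = 12383 * 0.097 / 4 = 300.3 m/s

300.3 m/s


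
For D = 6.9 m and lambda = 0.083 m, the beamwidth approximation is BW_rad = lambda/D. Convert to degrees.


BW_rad = 0.083 / 6.9 = 0.012029
BW_deg = 0.69 degrees

0.69 degrees


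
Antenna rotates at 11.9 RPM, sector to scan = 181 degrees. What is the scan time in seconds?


t = 181 / (11.9 * 360) * 60 = 2.54 s

2.54 s


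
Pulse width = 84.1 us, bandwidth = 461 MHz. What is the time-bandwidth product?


TBP = 84.1 * 461 = 38770.1

38770.1


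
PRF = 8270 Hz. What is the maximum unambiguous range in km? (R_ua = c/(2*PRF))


R_ua = 3e8 / (2 * 8270) = 18137.8 m = 18.1 km

18.1 km


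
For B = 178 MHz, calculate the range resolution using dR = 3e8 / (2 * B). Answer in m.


dR = 3e8 / (2 * 178000000.0) = 0.84 m

0.84 m


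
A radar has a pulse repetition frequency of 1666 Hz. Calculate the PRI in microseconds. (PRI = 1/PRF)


PRI = 1/1666 = 0.0006002401 s = 600.2 us

600.2 us


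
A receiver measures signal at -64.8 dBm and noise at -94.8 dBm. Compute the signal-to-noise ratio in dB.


SNR = -64.8 - (-94.8) = 30.0 dB

30.0 dB


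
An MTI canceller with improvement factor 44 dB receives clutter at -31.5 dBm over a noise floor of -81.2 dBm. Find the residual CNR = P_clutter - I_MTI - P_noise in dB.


CNR = -31.5 - 44 - (-81.2) = 5.7 dB

5.7 dB


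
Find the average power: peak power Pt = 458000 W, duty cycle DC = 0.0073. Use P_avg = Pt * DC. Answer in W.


P_avg = 458000 * 0.0073 = 3343.4 W

3343.4 W


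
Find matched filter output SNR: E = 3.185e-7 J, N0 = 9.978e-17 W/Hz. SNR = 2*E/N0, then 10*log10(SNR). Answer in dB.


SNR_lin = 2 * 3.185e-7 / 9.978e-17 = 6.384e9
SNR_dB = 10*log10(6.384e9) = 98.1 dB

98.1 dB


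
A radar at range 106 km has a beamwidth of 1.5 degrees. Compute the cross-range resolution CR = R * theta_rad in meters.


BW_rad = 0.026179939
CR = 106000 * 0.026179939 = 2775.1 m

2775.1 m


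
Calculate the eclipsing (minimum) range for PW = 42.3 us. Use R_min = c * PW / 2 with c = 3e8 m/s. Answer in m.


R_min = 3e8 * 42.3e-6 / 2 = 6345.0 m

6345.0 m


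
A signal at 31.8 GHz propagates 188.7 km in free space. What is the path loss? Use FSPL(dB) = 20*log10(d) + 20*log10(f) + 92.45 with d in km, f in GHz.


20*log10(188.7) = 45.52
20*log10(31.8) = 30.05
FSPL = 168.0 dB

168.0 dB


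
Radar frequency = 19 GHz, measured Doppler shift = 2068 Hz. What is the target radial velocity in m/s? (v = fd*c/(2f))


v = 2068 * 3e8 / (2 * 19000000000.0) = 16.3 m/s

16.3 m/s


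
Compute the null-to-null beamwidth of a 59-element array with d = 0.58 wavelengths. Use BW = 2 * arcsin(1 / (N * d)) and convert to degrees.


1/(N*d) = 1/(59*0.58) = 0.029223
BW = 2*arcsin(0.029223) = 3.3 degrees

3.3 degrees


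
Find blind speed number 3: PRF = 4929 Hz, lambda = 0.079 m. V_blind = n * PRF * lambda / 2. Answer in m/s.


V_blind = 3 * 4929 * 0.079 / 2 = 584.1 m/s

584.1 m/s


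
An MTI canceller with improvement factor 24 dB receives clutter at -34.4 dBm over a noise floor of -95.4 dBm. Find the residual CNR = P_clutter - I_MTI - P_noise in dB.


CNR = -34.4 - 24 - (-95.4) = 37.0 dB

37.0 dB


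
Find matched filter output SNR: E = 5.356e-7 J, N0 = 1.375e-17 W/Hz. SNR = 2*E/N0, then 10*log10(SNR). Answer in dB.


SNR_lin = 2 * 5.356e-7 / 1.375e-17 = 7.791e10
SNR_dB = 10*log10(7.791e10) = 108.9 dB

108.9 dB


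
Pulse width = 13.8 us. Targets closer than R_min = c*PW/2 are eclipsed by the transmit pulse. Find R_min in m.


R_min = 3e8 * 13.8e-6 / 2 = 2070.0 m

2070.0 m


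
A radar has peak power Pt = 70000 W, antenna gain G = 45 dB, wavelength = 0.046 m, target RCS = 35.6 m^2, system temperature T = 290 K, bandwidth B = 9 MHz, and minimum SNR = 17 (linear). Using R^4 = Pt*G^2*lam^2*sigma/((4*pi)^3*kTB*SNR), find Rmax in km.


G_lin = 10^(45/10) = 31622.776602
R^4 = 70000 * 31622.776602^2 * 0.046^2 * 35.6 / ((4*pi)^3 * 1.38e-23 * 290 * 9000000.0 * 17)
R^4 = 4.33976e21 m^4
R_max = (4.33976e21)^(1/4) = 256664.9 m = 256.7 km

256.7 km


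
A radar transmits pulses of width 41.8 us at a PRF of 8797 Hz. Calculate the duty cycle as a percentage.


DC = 41.8e-6 * 8797 * 100 = 36.77%

36.77%


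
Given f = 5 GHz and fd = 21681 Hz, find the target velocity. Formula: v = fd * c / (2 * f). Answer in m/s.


v = 21681 * 3e8 / (2 * 5000000000.0) = 650.4 m/s

650.4 m/s


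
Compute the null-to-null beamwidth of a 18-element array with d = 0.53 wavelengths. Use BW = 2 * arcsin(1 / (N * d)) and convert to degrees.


1/(N*d) = 1/(18*0.53) = 0.104822
BW = 2*arcsin(0.104822) = 12.0 degrees

12.0 degrees


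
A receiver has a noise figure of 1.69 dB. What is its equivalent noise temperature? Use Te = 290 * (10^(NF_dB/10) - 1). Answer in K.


NF_lin = 10^(1.69/10) = 1.475707
Te = 290 * (1.475707 - 1) = 138.0 K

138.0 K


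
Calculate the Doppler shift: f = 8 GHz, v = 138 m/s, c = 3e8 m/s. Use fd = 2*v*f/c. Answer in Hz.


fd = 2 * 138 * 8000000000.0 / 3e8 = 7360.0 Hz

7360.0 Hz


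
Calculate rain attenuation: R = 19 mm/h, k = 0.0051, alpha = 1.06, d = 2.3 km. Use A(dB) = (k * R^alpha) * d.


gamma = 0.0051 * 19^1.06 = 0.115624 dB/km
A = 0.115624 * 2.3 = 0.27 dB

0.27 dB


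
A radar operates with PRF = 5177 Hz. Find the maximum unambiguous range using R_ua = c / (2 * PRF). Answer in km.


R_ua = 3e8 / (2 * 5177) = 28974.3 m = 29.0 km

29.0 km


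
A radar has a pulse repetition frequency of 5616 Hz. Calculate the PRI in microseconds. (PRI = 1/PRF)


PRI = 1/5616 = 0.0001780627 s = 178.1 us

178.1 us


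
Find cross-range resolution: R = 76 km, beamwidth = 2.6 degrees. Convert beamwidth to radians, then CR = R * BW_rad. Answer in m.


BW_rad = 0.045378561
CR = 76000 * 0.045378561 = 3448.8 m

3448.8 m


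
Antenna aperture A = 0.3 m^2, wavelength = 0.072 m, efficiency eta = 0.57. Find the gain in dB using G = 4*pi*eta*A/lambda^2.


G_linear = 4*pi*0.57*0.3/0.072^2 = 414.52
G_dB = 10*log10(414.52) = 26.2 dB

26.2 dB


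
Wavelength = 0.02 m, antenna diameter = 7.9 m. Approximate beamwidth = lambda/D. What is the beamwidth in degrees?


BW_rad = 0.02 / 7.9 = 0.002532
BW_deg = 0.15 degrees

0.15 degrees


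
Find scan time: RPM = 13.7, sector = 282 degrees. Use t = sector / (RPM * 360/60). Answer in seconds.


t = 282 / (13.7 * 360) * 60 = 3.43 s

3.43 s


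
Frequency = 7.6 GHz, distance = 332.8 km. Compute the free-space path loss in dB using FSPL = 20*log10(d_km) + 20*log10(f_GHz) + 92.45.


20*log10(332.8) = 50.44
20*log10(7.6) = 17.62
FSPL = 160.5 dB

160.5 dB


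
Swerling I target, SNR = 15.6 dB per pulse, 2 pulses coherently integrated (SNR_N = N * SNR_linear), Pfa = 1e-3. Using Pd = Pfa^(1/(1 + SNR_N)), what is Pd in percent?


SNR_lin = 10^(15.6/10) = 36.30781
SNR_N = 2 * 36.30781 = 72.61562
1/(1 + SNR_N) = 1/73.61562 = 0.0135841
Pd = (1e-3)^0.0135841 = 0.91043
Pd = 91.0%

91.0%


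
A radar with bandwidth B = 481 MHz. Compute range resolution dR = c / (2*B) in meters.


dR = 3e8 / (2 * 481000000.0) = 0.31 m

0.31 m


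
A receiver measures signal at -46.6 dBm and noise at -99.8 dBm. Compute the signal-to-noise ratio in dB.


SNR = -46.6 - (-99.8) = 53.2 dB

53.2 dB


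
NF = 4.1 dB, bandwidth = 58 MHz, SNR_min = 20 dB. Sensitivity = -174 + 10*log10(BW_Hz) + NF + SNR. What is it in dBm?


10*log10(58000000.0) = 77.63
S = -174 + 77.63 + 4.1 + 20 = -72.3 dBm

-72.3 dBm


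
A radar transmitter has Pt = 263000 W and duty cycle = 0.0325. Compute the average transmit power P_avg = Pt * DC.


P_avg = 263000 * 0.0325 = 8547.5 W

8547.5 W


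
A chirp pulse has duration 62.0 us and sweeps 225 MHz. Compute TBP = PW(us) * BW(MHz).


TBP = 62.0 * 225 = 13950.0

13950.0


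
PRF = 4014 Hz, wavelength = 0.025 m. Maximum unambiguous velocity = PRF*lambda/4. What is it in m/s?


V_ua = 4014 * 0.025 / 4 = 25.1 m/s

25.1 m/s


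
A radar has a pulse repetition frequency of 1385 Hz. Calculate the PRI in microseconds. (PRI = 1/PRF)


PRI = 1/1385 = 0.0007220217 s = 722.0 us

722.0 us


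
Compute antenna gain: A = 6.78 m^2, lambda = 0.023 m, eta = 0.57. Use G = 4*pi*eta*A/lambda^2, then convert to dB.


G_linear = 4*pi*0.57*6.78/0.023^2 = 91803.39
G_dB = 10*log10(91803.39) = 49.6 dB

49.6 dB


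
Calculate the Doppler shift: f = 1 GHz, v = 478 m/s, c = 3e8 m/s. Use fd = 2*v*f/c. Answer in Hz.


fd = 2 * 478 * 1000000000.0 / 3e8 = 3186.7 Hz

3186.7 Hz


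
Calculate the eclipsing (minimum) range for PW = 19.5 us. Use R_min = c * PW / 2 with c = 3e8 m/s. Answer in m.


R_min = 3e8 * 19.5e-6 / 2 = 2925.0 m

2925.0 m


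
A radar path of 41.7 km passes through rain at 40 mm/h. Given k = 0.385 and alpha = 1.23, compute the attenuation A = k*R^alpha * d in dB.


gamma = 0.385 * 40^1.23 = 35.974479 dB/km
A = 35.974479 * 41.7 = 1500.14 dB

1500.14 dB


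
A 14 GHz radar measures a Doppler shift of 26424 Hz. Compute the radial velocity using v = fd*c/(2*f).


v = 26424 * 3e8 / (2 * 14000000000.0) = 283.1 m/s

283.1 m/s


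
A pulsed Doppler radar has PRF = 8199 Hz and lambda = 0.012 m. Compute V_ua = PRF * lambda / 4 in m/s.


V_ua = 8199 * 0.012 / 4 = 24.6 m/s

24.6 m/s


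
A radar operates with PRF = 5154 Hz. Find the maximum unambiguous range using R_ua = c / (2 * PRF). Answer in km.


R_ua = 3e8 / (2 * 5154) = 29103.6 m = 29.1 km

29.1 km


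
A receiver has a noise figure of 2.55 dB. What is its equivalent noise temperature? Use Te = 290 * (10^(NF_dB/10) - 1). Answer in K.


NF_lin = 10^(2.55/10) = 1.798871
Te = 290 * (1.798871 - 1) = 231.7 K

231.7 K


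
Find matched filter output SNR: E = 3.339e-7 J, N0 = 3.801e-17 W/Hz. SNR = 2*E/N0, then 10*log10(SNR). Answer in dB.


SNR_lin = 2 * 3.339e-7 / 3.801e-17 = 1.757e10
SNR_dB = 10*log10(1.757e10) = 102.4 dB

102.4 dB


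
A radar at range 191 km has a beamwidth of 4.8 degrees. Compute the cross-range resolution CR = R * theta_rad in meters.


BW_rad = 0.083775804
CR = 191000 * 0.083775804 = 16001.2 m

16001.2 m


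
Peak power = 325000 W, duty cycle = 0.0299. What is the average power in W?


P_avg = 325000 * 0.0299 = 9717.5 W

9717.5 W


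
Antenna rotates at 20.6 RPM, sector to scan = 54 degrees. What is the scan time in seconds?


t = 54 / (20.6 * 360) * 60 = 0.44 s

0.44 s


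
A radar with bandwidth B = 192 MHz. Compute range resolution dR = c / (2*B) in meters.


dR = 3e8 / (2 * 192000000.0) = 0.78 m

0.78 m


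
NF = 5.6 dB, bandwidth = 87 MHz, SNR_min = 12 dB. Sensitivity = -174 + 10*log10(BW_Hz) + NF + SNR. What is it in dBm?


10*log10(87000000.0) = 79.4
S = -174 + 79.4 + 5.6 + 12 = -77.0 dBm

-77.0 dBm
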